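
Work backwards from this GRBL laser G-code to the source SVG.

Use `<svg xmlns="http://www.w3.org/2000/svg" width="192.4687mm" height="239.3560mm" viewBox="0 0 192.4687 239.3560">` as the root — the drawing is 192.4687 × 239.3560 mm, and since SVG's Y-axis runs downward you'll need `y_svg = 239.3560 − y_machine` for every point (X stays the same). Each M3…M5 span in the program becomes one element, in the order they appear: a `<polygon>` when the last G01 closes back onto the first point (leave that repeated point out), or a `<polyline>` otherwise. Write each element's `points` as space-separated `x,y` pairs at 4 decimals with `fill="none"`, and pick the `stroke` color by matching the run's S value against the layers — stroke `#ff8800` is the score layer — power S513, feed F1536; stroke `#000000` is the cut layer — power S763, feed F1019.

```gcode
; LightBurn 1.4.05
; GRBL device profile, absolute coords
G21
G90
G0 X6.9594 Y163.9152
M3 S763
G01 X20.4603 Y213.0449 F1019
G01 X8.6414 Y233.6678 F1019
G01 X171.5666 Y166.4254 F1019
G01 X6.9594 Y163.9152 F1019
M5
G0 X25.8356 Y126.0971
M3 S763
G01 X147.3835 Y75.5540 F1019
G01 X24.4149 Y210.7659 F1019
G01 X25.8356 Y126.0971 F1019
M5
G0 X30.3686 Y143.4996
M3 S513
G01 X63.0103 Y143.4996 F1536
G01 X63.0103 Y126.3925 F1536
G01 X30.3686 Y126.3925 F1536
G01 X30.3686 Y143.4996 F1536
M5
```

<svg xmlns="http://www.w3.org/2000/svg" width="192.4687mm" height="239.3560mm" viewBox="0 0 192.4687 239.3560">
  <polygon points="6.9594,75.4408 20.4603,26.3111 8.6414,5.6882 171.5666,72.9306" fill="none" stroke="#000000"/>
  <polygon points="25.8356,113.2589 147.3835,163.8020 24.4149,28.5901" fill="none" stroke="#000000"/>
  <polygon points="30.3686,95.8564 63.0103,95.8564 63.0103,112.9635 30.3686,112.9635" fill="none" stroke="#ff8800"/>
</svg>

y_svg = 239.3560 − y_m.

[1] S763→`#000000` (cut); closed run; points: 6.9594,75.4408 20.4603,26.3111 8.6414,5.6882 171.5666,72.9306

[2] S763→`#000000` (cut); closed run; points: 25.8356,113.2589 147.3835,163.8020 24.4149,28.5901

[3] S513→`#ff8800` (score); closed run; points: 30.3686,95.8564 63.0103,95.8564 63.0103,112.9635 30.3686,112.9635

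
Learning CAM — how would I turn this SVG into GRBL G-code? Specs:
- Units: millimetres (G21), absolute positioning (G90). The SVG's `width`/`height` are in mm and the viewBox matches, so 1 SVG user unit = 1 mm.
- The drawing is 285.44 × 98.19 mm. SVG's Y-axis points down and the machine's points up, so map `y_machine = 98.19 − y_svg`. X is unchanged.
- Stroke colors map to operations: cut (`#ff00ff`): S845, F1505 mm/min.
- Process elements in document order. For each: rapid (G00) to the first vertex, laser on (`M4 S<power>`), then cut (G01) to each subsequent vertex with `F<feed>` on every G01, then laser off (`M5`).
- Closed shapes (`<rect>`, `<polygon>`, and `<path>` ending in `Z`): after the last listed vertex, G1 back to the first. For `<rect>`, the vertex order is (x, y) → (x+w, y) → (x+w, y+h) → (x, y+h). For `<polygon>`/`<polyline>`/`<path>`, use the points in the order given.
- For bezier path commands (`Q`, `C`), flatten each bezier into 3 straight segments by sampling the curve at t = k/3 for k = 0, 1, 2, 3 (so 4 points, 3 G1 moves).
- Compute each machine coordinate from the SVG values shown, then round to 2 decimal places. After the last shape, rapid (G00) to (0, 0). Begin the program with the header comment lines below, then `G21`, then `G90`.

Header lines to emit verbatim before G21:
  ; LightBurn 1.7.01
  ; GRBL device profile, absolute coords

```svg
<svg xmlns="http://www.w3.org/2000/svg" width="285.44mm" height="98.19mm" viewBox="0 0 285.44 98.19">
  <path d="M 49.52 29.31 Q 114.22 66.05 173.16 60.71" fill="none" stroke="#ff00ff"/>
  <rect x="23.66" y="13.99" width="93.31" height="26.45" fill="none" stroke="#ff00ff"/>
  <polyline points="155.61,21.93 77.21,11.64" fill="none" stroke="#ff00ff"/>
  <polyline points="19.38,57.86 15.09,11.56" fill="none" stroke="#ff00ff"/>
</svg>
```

; LightBurn 1.7.01
; GRBL device profile, absolute coords
G21
G90
G00 X49.52 Y68.88
M4 S845
G01 X92.01 Y49.06 F1505
G01 X133.23 Y38.60 F1505
G01 X173.16 Y37.48 F1505
M5
G00 X23.66 Y84.20
M4 S845
G01 X116.97 Y84.20 F1505
G01 X116.97 Y57.75 F1505
G01 X23.66 Y57.75 F1505
G01 X23.66 Y84.20 F1505
M5
G00 X155.61 Y76.26
M4 S845
G01 X77.21 Y86.55 F1505
M5
G00 X19.38 Y40.33
M4 S845
G01 X15.09 Y86.63 F1505
M5
G00 X0.00 Y0.00

1 u = 1 mm; y_m = 98.19 − y.

[1] `<path>` quadratic bezier, #ff00ff→cut S845 F1505: (49.52,68.88) → (92.01,49.06) → (133.23,38.60) → (173.16,37.48)

[2] `<rect>` rectangle, #ff00ff→cut S845 F1505: (23.66,84.20) → (116.97,84.20) → (116.97,57.75) → (23.66,57.75) → (23.66,84.20) (closed)

[3] `<polyline>` line segment, #ff00ff→cut S845 F1505: (155.61,76.26) → (77.21,86.55)

[4] `<polyline>` line segment, #ff00ff→cut S845 F1505: (19.38,40.33) → (15.09,86.63)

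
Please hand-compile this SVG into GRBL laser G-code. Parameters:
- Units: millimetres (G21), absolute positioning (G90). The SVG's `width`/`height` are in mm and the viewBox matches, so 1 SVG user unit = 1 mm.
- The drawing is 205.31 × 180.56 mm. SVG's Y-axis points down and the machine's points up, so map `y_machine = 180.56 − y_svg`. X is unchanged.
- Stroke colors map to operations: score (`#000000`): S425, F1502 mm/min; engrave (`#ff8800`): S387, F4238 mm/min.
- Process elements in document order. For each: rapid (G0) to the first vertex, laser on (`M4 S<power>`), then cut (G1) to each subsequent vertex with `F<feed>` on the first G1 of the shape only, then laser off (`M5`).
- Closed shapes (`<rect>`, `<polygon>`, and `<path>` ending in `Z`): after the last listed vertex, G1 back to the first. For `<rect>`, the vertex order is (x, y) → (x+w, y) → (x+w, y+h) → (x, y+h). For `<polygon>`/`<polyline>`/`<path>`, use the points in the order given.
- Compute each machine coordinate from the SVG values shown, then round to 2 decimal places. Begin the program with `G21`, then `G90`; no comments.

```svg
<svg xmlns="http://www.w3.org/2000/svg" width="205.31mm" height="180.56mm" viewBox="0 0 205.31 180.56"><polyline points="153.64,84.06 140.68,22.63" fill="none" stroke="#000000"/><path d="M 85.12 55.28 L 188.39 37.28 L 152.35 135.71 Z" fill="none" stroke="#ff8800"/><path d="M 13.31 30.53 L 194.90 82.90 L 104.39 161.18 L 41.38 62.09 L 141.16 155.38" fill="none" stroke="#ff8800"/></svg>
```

Since the viewBox matches the mm dimensions, user units are millimetres directly. The only transform is the Y-flip y_m = 180.56 − y_svg.

Shape 1 is a line segment drawn with `<polyline>`. Its stroke #000000 means score at S425, F1502. After flipping Y the toolpath is (153.64,96.50) → (140.68,157.93).

Shape 2 is a regular polygon drawn with `<path>`. Its stroke #ff8800 means engrave at S387, F4238. After flipping Y the toolpath is (85.12,125.28) → (188.39,143.28) → (152.35,44.85) → (85.12,125.28), returning to the start.

Shape 3 is a open polyline drawn with `<path>`. Its stroke #ff8800 means engrave at S387, F4238. After flipping Y the toolpath is (13.31,150.03) → (194.90,97.66) → (104.39,19.38) → (41.38,118.47) → (141.16,25.18).

G21
G90
G0 X153.64 Y96.50
M4 S425
G1 X140.68 Y157.93 F1502
M5
G0 X85.12 Y125.28
M4 S387
G1 X188.39 Y143.28 F4238
G1 X152.35 Y44.85
G1 X85.12 Y125.28
M5
G0 X13.31 Y150.03
M4 S387
G1 X194.90 Y97.66 F4238
G1 X104.39 Y19.38
G1 X41.38 Y118.47
G1 X141.16 Y25.18
M5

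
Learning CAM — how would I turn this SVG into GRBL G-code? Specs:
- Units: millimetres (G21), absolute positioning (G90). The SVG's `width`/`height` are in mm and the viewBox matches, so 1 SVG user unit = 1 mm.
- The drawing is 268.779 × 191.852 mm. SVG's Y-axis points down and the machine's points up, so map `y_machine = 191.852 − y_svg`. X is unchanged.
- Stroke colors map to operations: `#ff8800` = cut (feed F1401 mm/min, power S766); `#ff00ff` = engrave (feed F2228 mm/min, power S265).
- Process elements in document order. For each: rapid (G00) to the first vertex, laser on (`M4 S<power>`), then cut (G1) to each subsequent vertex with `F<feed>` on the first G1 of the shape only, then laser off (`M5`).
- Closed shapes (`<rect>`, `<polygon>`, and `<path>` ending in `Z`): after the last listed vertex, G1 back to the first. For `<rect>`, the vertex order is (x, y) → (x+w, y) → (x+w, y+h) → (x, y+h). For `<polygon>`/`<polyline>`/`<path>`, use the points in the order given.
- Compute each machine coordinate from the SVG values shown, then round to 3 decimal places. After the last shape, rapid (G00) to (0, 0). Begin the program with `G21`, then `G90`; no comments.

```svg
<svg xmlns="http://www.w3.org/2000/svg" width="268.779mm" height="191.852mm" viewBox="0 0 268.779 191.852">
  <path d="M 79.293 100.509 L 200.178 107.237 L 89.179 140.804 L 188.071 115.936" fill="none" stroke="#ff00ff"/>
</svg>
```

G21
G90
G00 X79.293 Y91.343
M4 S265
G1 X200.178 Y84.615 F2228
G1 X89.179 Y51.048
G1 X188.071 Y75.916
M5
G00 X0.000 Y0.000

1 u = 1 mm; y_m = 191.852 − y.

[1] `<path>` open polyline, #ff00ff→engrave S265 F2228: (79.293,91.343) → (200.178,84.615) → (89.179,51.048) → (188.071,75.916)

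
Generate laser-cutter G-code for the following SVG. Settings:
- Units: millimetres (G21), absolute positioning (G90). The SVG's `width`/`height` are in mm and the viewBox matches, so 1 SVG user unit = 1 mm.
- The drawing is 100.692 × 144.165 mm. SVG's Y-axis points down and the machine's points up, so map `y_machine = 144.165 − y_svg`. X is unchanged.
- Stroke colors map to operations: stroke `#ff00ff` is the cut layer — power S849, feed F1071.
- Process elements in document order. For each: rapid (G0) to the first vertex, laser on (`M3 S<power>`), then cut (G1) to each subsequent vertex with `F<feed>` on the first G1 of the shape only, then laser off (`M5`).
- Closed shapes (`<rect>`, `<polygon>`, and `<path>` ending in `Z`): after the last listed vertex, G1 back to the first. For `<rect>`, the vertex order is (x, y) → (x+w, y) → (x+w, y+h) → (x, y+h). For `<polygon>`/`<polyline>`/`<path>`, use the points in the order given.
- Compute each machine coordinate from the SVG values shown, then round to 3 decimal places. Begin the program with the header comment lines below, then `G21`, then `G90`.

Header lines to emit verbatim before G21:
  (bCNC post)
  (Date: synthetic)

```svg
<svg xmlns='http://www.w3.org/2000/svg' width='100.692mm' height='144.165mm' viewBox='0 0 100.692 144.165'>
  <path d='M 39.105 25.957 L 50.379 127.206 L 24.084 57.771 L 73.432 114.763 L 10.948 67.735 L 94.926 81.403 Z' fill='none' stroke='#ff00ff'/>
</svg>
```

(bCNC post)
(Date: synthetic)
G21
G90
G0 X39.105 Y118.208
M3 S849
G1 X50.379 Y16.959 F1071
G1 X24.084 Y86.394
G1 X73.432 Y29.402
G1 X10.948 Y76.430
G1 X94.926 Y62.762
G1 X39.105 Y118.208
M5

1 u = 1 mm; y_m = 144.165 − y.

[1] `<path>` closed polygon, #ff00ff→cut S849 F1071: (39.105,118.208) → (50.379,16.959) → (24.084,86.394) → (73.432,29.402) → (10.948,76.430) → (94.926,62.762) → (39.105,118.208) (closed)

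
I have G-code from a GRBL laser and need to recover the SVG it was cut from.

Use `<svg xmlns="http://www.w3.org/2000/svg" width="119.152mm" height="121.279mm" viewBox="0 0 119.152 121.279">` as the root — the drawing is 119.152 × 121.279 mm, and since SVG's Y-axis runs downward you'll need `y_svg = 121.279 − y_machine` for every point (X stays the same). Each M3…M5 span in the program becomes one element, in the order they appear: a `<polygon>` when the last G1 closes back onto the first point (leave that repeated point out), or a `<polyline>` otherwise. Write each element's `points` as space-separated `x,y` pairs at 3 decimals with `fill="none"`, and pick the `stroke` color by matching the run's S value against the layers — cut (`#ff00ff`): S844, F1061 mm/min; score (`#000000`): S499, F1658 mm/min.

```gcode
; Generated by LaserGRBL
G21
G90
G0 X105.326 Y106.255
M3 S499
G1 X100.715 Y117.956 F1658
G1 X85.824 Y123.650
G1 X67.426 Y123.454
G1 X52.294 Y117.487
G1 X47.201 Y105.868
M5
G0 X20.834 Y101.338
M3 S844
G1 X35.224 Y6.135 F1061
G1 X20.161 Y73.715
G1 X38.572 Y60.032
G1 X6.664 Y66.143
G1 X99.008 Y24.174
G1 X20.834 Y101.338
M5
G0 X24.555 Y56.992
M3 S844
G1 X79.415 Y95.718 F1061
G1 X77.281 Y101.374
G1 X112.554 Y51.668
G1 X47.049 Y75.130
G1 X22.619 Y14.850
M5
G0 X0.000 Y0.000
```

<svg xmlns="http://www.w3.org/2000/svg" width="119.152mm" height="121.279mm" viewBox="0 0 119.152 121.279">
  <polyline points="105.326,15.024 100.715,3.323 85.824,-2.371 67.426,-2.175 52.294,3.792 47.201,15.411" fill="none" stroke="#000000"/>
  <polygon points="20.834,19.941 35.224,115.144 20.161,47.564 38.572,61.247 6.664,55.136 99.008,97.105" fill="none" stroke="#ff00ff"/>
  <polyline points="24.555,64.287 79.415,25.561 77.281,19.905 112.554,69.611 47.049,46.149 22.619,106.429" fill="none" stroke="#ff00ff"/>
</svg>

y_svg = 121.279 − y_m.

[1] S499→`#000000` (score); open run; points: 105.326,15.024 100.715,3.323 85.824,-2.371 67.426,-2.175 52.294,3.792 47.201,15.411

[2] S844→`#ff00ff` (cut); closed run; points: 20.834,19.941 35.224,115.144 20.161,47.564 38.572,61.247 6.664,55.136 99.008,97.105

[3] S844→`#ff00ff` (cut); open run; points: 24.555,64.287 79.415,25.561 77.281,19.905 112.554,69.611 47.049,46.149 22.619,106.429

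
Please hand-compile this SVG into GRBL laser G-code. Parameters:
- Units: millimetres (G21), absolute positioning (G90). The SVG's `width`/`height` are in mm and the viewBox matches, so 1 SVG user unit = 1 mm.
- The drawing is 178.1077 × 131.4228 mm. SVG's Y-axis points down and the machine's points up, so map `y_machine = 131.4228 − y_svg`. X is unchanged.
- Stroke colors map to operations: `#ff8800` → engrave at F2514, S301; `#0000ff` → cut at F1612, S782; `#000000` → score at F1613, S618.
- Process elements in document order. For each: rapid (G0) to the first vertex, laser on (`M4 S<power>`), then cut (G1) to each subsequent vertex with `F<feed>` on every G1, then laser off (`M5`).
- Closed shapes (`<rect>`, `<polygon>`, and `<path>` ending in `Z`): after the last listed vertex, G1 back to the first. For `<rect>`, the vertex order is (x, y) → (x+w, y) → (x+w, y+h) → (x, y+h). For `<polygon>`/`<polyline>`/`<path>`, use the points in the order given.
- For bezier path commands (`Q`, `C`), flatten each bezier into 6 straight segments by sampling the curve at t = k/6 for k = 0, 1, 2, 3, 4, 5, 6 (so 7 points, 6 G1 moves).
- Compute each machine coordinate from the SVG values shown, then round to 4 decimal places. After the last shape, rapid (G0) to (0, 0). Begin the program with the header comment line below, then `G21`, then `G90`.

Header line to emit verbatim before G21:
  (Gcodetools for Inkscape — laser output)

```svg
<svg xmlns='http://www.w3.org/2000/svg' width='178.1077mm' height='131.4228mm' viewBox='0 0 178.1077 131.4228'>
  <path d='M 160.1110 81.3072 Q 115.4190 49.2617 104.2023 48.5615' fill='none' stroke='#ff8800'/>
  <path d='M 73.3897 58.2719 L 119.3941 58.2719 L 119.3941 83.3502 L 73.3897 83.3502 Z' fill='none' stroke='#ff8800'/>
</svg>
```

Since the viewBox matches the mm dimensions, user units are millimetres directly. The only transform is the Y-flip y_m = 131.4228 − y_svg.

Shape 1 is a quadratic bezier drawn with `<path>`. Its stroke #ff8800 means engrave at S301, F2514. After flipping Y the toolpath is (160.1110,50.1156) → (146.1435,59.9267) → (134.0358,67.9965) → (123.7878,74.3248) → (115.3996,78.9117) → (108.8711,81.7572) → (104.2023,82.8613).

Shape 2 is a rectangle drawn with `<path>`. Its stroke #ff8800 means engrave at S301, F2514. After flipping Y the toolpath is (73.3897,73.1509) → (119.3941,73.1509) → (119.3941,48.0726) → (73.3897,48.0726) → (73.3897,73.1509), returning to the start.

(Gcodetools for Inkscape — laser output)
G21
G90
G0 X160.1110 Y50.1156
M4 S301
G1 X146.1435 Y59.9267 F2514
G1 X134.0358 Y67.9965 F2514
G1 X123.7878 Y74.3248 F2514
G1 X115.3996 Y78.9117 F2514
G1 X108.8711 Y81.7572 F2514
G1 X104.2023 Y82.8613 F2514
M5
G0 X73.3897 Y73.1509
M4 S301
G1 X119.3941 Y73.1509 F2514
G1 X119.3941 Y48.0726 F2514
G1 X73.3897 Y48.0726 F2514
G1 X73.3897 Y73.1509 F2514
M5
G0 X0.0000 Y0.0000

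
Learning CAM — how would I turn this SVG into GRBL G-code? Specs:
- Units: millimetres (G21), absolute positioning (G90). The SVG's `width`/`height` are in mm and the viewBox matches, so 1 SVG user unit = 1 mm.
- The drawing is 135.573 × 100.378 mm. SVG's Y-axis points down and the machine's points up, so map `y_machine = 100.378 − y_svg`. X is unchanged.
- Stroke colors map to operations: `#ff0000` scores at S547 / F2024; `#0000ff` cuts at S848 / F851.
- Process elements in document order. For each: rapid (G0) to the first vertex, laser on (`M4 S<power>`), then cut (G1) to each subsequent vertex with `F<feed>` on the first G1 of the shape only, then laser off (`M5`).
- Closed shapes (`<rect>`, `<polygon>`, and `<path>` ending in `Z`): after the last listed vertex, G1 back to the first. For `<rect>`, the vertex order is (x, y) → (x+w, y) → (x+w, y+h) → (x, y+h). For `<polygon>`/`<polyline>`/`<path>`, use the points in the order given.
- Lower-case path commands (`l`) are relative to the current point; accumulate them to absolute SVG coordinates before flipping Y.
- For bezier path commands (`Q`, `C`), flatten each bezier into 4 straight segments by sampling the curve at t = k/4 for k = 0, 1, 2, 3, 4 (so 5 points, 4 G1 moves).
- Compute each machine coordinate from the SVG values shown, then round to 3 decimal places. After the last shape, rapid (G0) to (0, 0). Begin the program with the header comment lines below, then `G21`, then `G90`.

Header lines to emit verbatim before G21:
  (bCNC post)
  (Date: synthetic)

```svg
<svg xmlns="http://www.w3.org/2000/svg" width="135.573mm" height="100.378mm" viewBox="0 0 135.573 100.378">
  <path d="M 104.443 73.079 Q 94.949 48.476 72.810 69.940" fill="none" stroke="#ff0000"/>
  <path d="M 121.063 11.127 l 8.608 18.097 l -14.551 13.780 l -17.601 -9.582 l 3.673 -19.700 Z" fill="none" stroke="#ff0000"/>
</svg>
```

Since the viewBox matches the mm dimensions, user units are millimetres directly. The only transform is the Y-flip y_m = 100.378 − y_svg.

Shape 1 is a quadratic bezier drawn with `<path>`. Its stroke #ff0000 means score at S547, F2024. After flipping Y the toolpath is (104.443,27.299) → (98.906,36.721) → (91.788,40.385) → (83.089,38.291) → (72.810,30.438).

Shape 2 is a regular polygon drawn with `<path>`. Its stroke #ff0000 means score at S547, F2024. After flipping Y the toolpath is (121.063,89.251) → (129.671,71.154) → (115.120,57.374) → (97.519,66.956) → (101.192,86.656) → (121.063,89.251), returning to the start.

(bCNC post)
(Date: synthetic)
G21
G90
G0 X104.443 Y27.299
M4 S547
G1 X98.906 Y36.721 F2024
G1 X91.788 Y40.385
G1 X83.089 Y38.291
G1 X72.810 Y30.438
M5
G0 X121.063 Y89.251
M4 S547
G1 X129.671 Y71.154 F2024
G1 X115.120 Y57.374
G1 X97.519 Y66.956
G1 X101.192 Y86.656
G1 X121.063 Y89.251
M5
G0 X0.000 Y0.000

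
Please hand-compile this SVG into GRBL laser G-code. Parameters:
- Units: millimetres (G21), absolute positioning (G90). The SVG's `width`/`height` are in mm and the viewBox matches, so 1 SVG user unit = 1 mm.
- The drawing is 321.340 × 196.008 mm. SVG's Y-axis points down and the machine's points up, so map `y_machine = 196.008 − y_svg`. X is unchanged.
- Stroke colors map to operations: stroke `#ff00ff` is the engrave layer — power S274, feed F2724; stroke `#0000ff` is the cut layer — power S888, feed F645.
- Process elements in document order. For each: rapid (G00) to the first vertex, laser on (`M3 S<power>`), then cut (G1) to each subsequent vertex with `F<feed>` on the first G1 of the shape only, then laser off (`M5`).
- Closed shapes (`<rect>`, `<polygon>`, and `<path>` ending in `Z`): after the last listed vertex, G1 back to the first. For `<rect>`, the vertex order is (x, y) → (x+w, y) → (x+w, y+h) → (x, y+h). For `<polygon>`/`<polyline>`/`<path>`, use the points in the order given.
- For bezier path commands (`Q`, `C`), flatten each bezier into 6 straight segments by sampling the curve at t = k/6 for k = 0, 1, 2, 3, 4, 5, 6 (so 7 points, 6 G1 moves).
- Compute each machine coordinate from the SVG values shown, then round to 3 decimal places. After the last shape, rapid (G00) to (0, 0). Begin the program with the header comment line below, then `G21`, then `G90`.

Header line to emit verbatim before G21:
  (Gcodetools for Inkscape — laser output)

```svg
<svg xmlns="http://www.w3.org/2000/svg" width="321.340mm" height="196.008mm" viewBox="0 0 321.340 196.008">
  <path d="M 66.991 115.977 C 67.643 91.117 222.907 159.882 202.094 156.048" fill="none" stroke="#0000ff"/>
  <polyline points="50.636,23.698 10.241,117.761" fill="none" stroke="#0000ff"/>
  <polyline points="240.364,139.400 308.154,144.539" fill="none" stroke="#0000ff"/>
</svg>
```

viewBox `0 0 321.340 196.008` with mm width/height → 1 unit = 1 mm. Flip: y_m = 196.008 − y_svg.

**Shape 1** — `<path>` cubic bezier, stroke `#0000ff` → cut (S888, F645). Control points (SVG): P0=(66.991,115.977), P1=(67.643,91.117), P2=(222.907,159.882), P3=(202.094,156.048); sampled at t=k/6. Machine vertices: (66.991,80.031) → (78.670,85.428) → (106.933,79.839) → (142.592,67.880) → (176.462,54.169) → (199.358,43.323) → (202.094,39.960). Open path.

**Shape 2** — `<polyline>` line segment, stroke `#0000ff` → cut (S888, F645). Machine vertices: (50.636,172.310) → (10.241,78.247). Open path.

**Shape 3** — `<polyline>` line segment, stroke `#0000ff` → cut (S888, F645). Machine vertices: (240.364,56.608) → (308.154,51.469). Open path.

(Gcodetools for Inkscape — laser output)
G21
G90
G00 X66.991 Y80.031
M3 S888
G1 X78.670 Y85.428 F645
G1 X106.933 Y79.839
G1 X142.592 Y67.880
G1 X176.462 Y54.169
G1 X199.358 Y43.323
G1 X202.094 Y39.960
M5
G00 X50.636 Y172.310
M3 S888
G1 X10.241 Y78.247 F645
M5
G00 X240.364 Y56.608
M3 S888
G1 X308.154 Y51.469 F645
M5
G00 X0.000 Y0.000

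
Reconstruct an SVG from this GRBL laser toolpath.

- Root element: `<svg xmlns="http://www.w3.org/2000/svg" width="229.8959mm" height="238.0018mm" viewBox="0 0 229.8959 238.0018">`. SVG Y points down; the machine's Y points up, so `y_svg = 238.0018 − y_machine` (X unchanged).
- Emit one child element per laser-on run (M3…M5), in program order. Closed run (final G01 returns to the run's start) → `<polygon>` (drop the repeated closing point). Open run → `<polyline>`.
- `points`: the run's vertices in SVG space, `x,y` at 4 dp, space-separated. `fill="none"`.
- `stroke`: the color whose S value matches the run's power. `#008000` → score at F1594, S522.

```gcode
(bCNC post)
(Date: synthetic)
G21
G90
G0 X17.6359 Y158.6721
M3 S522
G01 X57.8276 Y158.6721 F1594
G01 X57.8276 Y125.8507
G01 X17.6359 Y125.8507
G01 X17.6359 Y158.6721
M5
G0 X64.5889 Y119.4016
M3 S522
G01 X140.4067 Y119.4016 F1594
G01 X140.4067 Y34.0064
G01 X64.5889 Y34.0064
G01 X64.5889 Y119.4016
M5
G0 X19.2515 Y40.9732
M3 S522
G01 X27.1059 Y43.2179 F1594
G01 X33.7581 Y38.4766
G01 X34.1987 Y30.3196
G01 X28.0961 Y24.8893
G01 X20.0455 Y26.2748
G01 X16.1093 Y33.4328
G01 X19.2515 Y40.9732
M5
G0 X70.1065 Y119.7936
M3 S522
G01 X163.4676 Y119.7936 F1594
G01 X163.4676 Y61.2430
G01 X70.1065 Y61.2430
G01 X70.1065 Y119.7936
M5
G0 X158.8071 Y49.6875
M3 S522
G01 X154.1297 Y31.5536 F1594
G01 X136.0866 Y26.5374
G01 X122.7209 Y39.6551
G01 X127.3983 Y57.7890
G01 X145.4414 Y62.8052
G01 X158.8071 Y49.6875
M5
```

Machine Y-up, SVG Y-down with viewBox height 238.0018, so y_svg = 238.0018 − y_machine; X carries over. Every run uses S522, so all elements get stroke `#008000` (score).

Run 1: The run returns to its start, so emit a `<polygon>` with points (Y-flipped): 17.6359,79.3297 57.8276,79.3297 57.8276,112.1511 17.6359,112.1511.

Run 2: The run returns to its start, so emit a `<polygon>` with points (Y-flipped): 64.5889,118.6002 140.4067,118.6002 140.4067,203.9954 64.5889,203.9954.

Run 3: The run returns to its start, so emit a `<polygon>` with points (Y-flipped): 19.2515,197.0286 27.1059,194.7839 33.7581,199.5252 34.1987,207.6822 28.0961,213.1125 20.0455,211.7270 16.1093,204.5690.

Run 4: The run returns to its start, so emit a `<polygon>` with points (Y-flipped): 70.1065,118.2082 163.4676,118.2082 163.4676,176.7588 70.1065,176.7588.

Run 5: The run returns to its start, so emit a `<polygon>` with points (Y-flipped): 158.8071,188.3143 154.1297,206.4482 136.0866,211.4644 122.7209,198.3467 127.3983,180.2128 145.4414,175.1966.

<svg xmlns="http://www.w3.org/2000/svg" width="229.8959mm" height="238.0018mm" viewBox="0 0 229.8959 238.0018">
  <polygon points="17.6359,79.3297 57.8276,79.3297 57.8276,112.1511 17.6359,112.1511" fill="none" stroke="#008000"/>
  <polygon points="64.5889,118.6002 140.4067,118.6002 140.4067,203.9954 64.5889,203.9954" fill="none" stroke="#008000"/>
  <polygon points="19.2515,197.0286 27.1059,194.7839 33.7581,199.5252 34.1987,207.6822 28.0961,213.1125 20.0455,211.7270 16.1093,204.5690" fill="none" stroke="#008000"/>
  <polygon points="70.1065,118.2082 163.4676,118.2082 163.4676,176.7588 70.1065,176.7588" fill="none" stroke="#008000"/>
  <polygon points="158.8071,188.3143 154.1297,206.4482 136.0866,211.4644 122.7209,198.3467 127.3983,180.2128 145.4414,175.1966" fill="none" stroke="#008000"/>
</svg>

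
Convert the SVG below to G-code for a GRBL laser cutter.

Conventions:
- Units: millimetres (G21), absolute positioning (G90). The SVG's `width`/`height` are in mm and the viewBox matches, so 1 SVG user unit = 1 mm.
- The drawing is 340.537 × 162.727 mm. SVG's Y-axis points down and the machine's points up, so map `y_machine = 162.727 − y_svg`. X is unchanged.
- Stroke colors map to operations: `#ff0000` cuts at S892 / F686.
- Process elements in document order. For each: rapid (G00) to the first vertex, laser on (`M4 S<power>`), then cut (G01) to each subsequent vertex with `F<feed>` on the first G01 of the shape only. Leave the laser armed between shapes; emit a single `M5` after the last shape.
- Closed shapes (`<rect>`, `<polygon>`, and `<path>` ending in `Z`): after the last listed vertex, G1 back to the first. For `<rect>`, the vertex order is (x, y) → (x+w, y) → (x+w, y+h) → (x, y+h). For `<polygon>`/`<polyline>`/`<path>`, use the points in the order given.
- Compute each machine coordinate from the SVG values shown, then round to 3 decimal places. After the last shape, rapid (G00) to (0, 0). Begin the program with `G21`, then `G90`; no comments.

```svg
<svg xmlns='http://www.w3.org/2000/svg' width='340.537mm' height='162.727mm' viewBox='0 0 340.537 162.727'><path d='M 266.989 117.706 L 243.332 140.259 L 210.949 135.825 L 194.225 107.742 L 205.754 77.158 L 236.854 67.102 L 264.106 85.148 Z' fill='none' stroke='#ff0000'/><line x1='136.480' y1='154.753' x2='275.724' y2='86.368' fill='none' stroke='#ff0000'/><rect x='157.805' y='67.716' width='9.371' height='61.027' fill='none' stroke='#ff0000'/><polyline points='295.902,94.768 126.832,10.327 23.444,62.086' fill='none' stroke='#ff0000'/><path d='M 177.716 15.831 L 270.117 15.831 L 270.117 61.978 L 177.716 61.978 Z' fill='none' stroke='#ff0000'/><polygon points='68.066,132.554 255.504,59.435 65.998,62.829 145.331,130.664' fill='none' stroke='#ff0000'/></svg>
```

G21
G90
G00 X266.989 Y45.021
M4 S892
G01 X243.332 Y22.468 F686
G01 X210.949 Y26.902
G01 X194.225 Y54.985
G01 X205.754 Y85.569
G01 X236.854 Y95.625
G01 X264.106 Y77.579
G01 X266.989 Y45.021
G00 X136.480 Y7.974
M4 S892
G01 X275.724 Y76.359 F686
G00 X157.805 Y95.011
M4 S892
G01 X167.176 Y95.011 F686
G01 X167.176 Y33.984
G01 X157.805 Y33.984
G01 X157.805 Y95.011
G00 X295.902 Y67.959
M4 S892
G01 X126.832 Y152.400 F686
G01 X23.444 Y100.641
G00 X177.716 Y146.896
M4 S892
G01 X270.117 Y146.896 F686
G01 X270.117 Y100.749
G01 X177.716 Y100.749
G01 X177.716 Y146.896
G00 X68.066 Y30.173
M4 S892
G01 X255.504 Y103.292 F686
G01 X65.998 Y99.898
G01 X145.331 Y32.063
G01 X68.066 Y30.173
M5
G00 X0.000 Y0.000

1 u = 1 mm; y_m = 162.727 − y.

[1] `<path>` regular polygon, #ff0000→cut S892 F686: (266.989,45.021) → (243.332,22.468) → (210.949,26.902) → (194.225,54.985) → (205.754,85.569) → (236.854,95.625) → (264.106,77.579) → (266.989,45.021) (closed)

[2] `<line>` line segment, #ff0000→cut S892 F686: (136.480,7.974) → (275.724,76.359)

[3] `<rect>` rectangle, #ff0000→cut S892 F686: (157.805,95.011) → (167.176,95.011) → (167.176,33.984) → (157.805,33.984) → (157.805,95.011) (closed)

[4] `<polyline>` open polyline, #ff0000→cut S892 F686: (295.902,67.959) → (126.832,152.400) → (23.444,100.641)

[5] `<path>` rectangle, #ff0000→cut S892 F686: (177.716,146.896) → (270.117,146.896) → (270.117,100.749) → (177.716,100.749) → (177.716,146.896) (closed)

[6] `<polygon>` closed polygon, #ff0000→cut S892 F686: (68.066,30.173) → (255.504,103.292) → (65.998,99.898) → (145.331,32.063) → (68.066,30.173) (closed)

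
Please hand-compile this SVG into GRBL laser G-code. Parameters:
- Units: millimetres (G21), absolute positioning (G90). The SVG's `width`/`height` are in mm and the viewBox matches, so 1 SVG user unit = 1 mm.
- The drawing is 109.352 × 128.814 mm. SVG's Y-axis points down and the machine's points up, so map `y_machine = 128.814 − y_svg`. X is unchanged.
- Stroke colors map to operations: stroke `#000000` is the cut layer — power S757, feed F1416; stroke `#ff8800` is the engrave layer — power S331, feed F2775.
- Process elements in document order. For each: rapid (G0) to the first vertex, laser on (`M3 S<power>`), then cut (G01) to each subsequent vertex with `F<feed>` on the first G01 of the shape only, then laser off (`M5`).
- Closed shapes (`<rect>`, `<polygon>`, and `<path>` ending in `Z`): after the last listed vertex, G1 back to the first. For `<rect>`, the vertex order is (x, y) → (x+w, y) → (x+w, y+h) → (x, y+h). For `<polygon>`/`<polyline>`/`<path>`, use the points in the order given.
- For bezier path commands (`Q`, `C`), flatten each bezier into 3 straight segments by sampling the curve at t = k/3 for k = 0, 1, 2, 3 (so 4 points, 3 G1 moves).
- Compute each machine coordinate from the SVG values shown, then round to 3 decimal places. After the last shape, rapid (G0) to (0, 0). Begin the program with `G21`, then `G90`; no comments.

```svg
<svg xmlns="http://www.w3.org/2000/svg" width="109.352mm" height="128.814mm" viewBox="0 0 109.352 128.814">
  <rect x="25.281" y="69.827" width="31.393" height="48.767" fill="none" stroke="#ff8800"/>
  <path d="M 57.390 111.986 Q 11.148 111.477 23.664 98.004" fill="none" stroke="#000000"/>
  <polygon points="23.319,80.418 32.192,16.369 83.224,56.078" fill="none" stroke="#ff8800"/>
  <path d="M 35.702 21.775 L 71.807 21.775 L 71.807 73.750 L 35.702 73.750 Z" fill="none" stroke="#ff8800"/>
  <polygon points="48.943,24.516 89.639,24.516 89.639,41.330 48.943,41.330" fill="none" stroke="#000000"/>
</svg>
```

Since the viewBox matches the mm dimensions, user units are millimetres directly. The only transform is the Y-flip y_m = 128.814 − y_svg.

Shape 1 is a rectangle drawn with `<rect>`. Its stroke #ff8800 means engrave at S331, F2775. After flipping Y the toolpath is (25.281,58.987) → (56.674,58.987) → (56.674,10.220) → (25.281,10.220) → (25.281,58.987), returning to the start.

Shape 2 is a quadratic bezier drawn with `<path>`. Its stroke #000000 means cut at S757, F1416. After flipping Y the toolpath is (57.390,16.828) → (33.091,18.608) → (21.849,23.268) → (23.664,30.810).

Shape 3 is a regular polygon drawn with `<polygon>`. Its stroke #ff8800 means engrave at S331, F2775. After flipping Y the toolpath is (23.319,48.396) → (32.192,112.445) → (83.224,72.736) → (23.319,48.396), returning to the start.

Shape 4 is a rectangle drawn with `<path>`. Its stroke #ff8800 means engrave at S331, F2775. After flipping Y the toolpath is (35.702,107.039) → (71.807,107.039) → (71.807,55.064) → (35.702,55.064) → (35.702,107.039), returning to the start.

Shape 5 is a rectangle drawn with `<polygon>`. Its stroke #000000 means cut at S757, F1416. After flipping Y the toolpath is (48.943,104.298) → (89.639,104.298) → (89.639,87.484) → (48.943,87.484) → (48.943,104.298), returning to the start.

G21
G90
G0 X25.281 Y58.987
M3 S331
G01 X56.674 Y58.987 F2775
G01 X56.674 Y10.220
G01 X25.281 Y10.220
G01 X25.281 Y58.987
M5
G0 X57.390 Y16.828
M3 S757
G01 X33.091 Y18.608 F1416
G01 X21.849 Y23.268
G01 X23.664 Y30.810
M5
G0 X23.319 Y48.396
M3 S331
G01 X32.192 Y112.445 F2775
G01 X83.224 Y72.736
G01 X23.319 Y48.396
M5
G0 X35.702 Y107.039
M3 S331
G01 X71.807 Y107.039 F2775
G01 X71.807 Y55.064
G01 X35.702 Y55.064
G01 X35.702 Y107.039
M5
G0 X48.943 Y104.298
M3 S757
G01 X89.639 Y104.298 F1416
G01 X89.639 Y87.484
G01 X48.943 Y87.484
G01 X48.943 Y104.298
M5
G0 X0.000 Y0.000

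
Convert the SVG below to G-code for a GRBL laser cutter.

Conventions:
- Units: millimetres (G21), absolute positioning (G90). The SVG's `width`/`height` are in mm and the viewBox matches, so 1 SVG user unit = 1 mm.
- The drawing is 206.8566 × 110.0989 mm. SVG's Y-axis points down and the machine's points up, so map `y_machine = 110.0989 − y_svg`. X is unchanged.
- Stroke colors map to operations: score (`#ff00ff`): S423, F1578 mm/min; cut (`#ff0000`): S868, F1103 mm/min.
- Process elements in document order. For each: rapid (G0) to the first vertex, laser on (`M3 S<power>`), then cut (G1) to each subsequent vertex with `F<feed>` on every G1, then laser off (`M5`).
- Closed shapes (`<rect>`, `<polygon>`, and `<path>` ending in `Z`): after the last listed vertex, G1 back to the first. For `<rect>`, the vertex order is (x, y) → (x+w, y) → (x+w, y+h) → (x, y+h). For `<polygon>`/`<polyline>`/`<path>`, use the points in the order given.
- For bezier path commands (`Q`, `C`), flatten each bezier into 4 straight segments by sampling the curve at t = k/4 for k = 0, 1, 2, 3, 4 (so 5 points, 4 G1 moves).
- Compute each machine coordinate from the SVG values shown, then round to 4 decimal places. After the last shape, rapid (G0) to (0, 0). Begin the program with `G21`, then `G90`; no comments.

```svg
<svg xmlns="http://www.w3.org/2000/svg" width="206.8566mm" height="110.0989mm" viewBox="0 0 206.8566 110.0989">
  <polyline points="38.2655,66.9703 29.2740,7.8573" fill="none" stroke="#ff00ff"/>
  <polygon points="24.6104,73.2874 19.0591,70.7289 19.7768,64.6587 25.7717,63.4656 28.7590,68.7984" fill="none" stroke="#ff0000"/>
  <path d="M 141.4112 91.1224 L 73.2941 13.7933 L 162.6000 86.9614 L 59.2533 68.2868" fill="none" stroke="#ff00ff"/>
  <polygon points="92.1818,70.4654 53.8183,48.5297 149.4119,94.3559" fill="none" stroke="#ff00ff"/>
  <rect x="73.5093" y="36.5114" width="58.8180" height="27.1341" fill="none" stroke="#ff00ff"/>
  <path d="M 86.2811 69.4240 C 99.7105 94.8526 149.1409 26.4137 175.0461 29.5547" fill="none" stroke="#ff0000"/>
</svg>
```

1 u = 1 mm; y_m = 110.0989 − y.

[1] `<polyline>` line segment, #ff00ff→score S423 F1578: (38.2655,43.1286) → (29.2740,102.2416)

[2] `<polygon>` regular polygon, #ff0000→cut S868 F1103: (24.6104,36.8115) → (19.0591,39.3700) → (19.7768,45.4402) → (25.7717,46.6333) → (28.7590,41.3005) → (24.6104,36.8115) (closed)

[3] `<path>` open polyline, #ff00ff→score S423 F1578: (141.4112,18.9765) → (73.2941,96.3056) → (162.6000,23.1375) → (59.2533,41.8121)

[4] `<polygon>` closed polygon, #ff00ff→score S423 F1578: (92.1818,39.6335) → (53.8183,61.5692) → (149.4119,15.7430) → (92.1818,39.6335) (closed)

[5] `<rect>` rectangle, #ff00ff→score S423 F1578: (73.5093,73.5875) → (132.3273,73.5875) → (132.3273,46.4534) → (73.5093,46.4534) → (73.5093,73.5875) (closed)

[6] `<path>` cubic bezier, #ff0000→cut S868 F1103: (86.2811,40.6749) → (102.1732,36.6185) → (125.9852,52.2517) → (152.1363,72.0638) → (175.0461,80.5442)

G21
G90
G0 X38.2655 Y43.1286
M3 S423
G1 X29.2740 Y102.2416 F1578
M5
G0 X24.6104 Y36.8115
M3 S868
G1 X19.0591 Y39.3700 F1103
G1 X19.7768 Y45.4402 F1103
G1 X25.7717 Y46.6333 F1103
G1 X28.7590 Y41.3005 F1103
G1 X24.6104 Y36.8115 F1103
M5
G0 X141.4112 Y18.9765
M3 S423
G1 X73.2941 Y96.3056 F1578
G1 X162.6000 Y23.1375 F1578
G1 X59.2533 Y41.8121 F1578
M5
G0 X92.1818 Y39.6335
M3 S423
G1 X53.8183 Y61.5692 F1578
G1 X149.4119 Y15.7430 F1578
G1 X92.1818 Y39.6335 F1578
M5
G0 X73.5093 Y73.5875
M3 S423
G1 X132.3273 Y73.5875 F1578
G1 X132.3273 Y46.4534 F1578
G1 X73.5093 Y46.4534 F1578
G1 X73.5093 Y73.5875 F1578
M5
G0 X86.2811 Y40.6749
M3 S868
G1 X102.1732 Y36.6185 F1103
G1 X125.9852 Y52.2517 F1103
G1 X152.1363 Y72.0638 F1103
G1 X175.0461 Y80.5442 F1103
M5
G0 X0.0000 Y0.0000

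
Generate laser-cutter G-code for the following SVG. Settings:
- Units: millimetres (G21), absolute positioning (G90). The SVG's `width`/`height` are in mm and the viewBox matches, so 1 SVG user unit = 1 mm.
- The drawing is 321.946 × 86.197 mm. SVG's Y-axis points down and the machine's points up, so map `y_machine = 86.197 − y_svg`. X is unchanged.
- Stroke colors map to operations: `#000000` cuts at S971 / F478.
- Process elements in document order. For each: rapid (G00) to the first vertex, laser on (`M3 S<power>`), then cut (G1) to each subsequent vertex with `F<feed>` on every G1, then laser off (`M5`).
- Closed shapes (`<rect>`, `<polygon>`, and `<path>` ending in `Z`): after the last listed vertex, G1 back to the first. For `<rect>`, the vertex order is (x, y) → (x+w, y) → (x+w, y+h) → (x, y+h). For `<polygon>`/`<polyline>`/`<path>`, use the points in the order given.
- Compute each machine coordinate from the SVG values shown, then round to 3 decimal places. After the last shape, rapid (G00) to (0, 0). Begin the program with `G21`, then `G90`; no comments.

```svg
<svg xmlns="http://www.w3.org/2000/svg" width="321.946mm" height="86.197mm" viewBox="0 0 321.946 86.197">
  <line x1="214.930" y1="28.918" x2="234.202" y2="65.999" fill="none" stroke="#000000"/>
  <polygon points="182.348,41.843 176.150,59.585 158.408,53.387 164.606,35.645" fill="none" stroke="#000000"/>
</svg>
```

Since the viewBox matches the mm dimensions, user units are millimetres directly. The only transform is the Y-flip y_m = 86.197 − y_svg.

Shape 1 is a line segment drawn with `<line>`. Its stroke #000000 means cut at S971, F478. After flipping Y the toolpath is (214.930,57.279) → (234.202,20.198).

Shape 2 is a regular polygon drawn with `<polygon>`. Its stroke #000000 means cut at S971, F478. After flipping Y the toolpath is (182.348,44.354) → (176.150,26.612) → (158.408,32.810) → (164.606,50.552) → (182.348,44.354), returning to the start.

G21
G90
G00 X214.930 Y57.279
M3 S971
G1 X234.202 Y20.198 F478
M5
G00 X182.348 Y44.354
M3 S971
G1 X176.150 Y26.612 F478
G1 X158.408 Y32.810 F478
G1 X164.606 Y50.552 F478
G1 X182.348 Y44.354 F478
M5
G00 X0.000 Y0.000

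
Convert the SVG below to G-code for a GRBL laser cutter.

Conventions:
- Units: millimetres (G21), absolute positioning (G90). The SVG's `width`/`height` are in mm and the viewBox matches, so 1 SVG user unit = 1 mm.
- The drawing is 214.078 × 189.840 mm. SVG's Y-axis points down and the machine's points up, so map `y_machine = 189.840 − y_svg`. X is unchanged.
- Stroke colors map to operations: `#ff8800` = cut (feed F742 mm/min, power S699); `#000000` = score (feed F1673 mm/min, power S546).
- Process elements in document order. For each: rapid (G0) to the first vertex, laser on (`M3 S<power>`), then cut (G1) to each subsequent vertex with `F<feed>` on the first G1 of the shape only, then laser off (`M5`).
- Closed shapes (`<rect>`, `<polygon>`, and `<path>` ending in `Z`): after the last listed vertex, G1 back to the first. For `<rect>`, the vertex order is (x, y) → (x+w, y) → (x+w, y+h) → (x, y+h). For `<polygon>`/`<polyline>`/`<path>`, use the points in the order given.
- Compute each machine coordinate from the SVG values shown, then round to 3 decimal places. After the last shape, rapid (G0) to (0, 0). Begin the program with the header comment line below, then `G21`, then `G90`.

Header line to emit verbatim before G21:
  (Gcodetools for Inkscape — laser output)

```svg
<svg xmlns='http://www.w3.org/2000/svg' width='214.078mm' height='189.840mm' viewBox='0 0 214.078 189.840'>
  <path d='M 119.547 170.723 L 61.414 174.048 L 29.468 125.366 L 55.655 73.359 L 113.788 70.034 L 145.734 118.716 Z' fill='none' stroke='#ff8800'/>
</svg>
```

viewBox `0 0 214.078 189.840` with mm width/height → 1 unit = 1 mm. Flip: y_m = 189.840 − y_svg.

**Shape 1** — `<path>` regular polygon, stroke `#ff8800` → cut (S699, F742). Machine vertices: (119.547,19.117) → (61.414,15.792) → (29.468,64.474) → (55.655,116.481) → (113.788,119.806) → (145.734,71.124) → (119.547,19.117). Closed: final G1 returns to the first vertex.

(Gcodetools for Inkscape — laser output)
G21
G90
G0 X119.547 Y19.117
M3 S699
G1 X61.414 Y15.792 F742
G1 X29.468 Y64.474
G1 X55.655 Y116.481
G1 X113.788 Y119.806
G1 X145.734 Y71.124
G1 X119.547 Y19.117
M5
G0 X0.000 Y0.000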